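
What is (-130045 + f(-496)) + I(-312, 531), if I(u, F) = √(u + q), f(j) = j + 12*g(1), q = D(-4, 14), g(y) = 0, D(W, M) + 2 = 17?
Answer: -130541 + 3*I*√33 ≈ -1.3054e+5 + 17.234*I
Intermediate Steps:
D(W, M) = 15 (D(W, M) = -2 + 17 = 15)
q = 15
f(j) = j (f(j) = j + 12*0 = j + 0 = j)
I(u, F) = √(15 + u) (I(u, F) = √(u + 15) = √(15 + u))
(-130045 + f(-496)) + I(-312, 531) = (-130045 - 496) + √(15 - 312) = -130541 + √(-297) = -130541 + 3*I*√33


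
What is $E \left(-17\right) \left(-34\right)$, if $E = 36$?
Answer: $20808$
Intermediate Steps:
$E \left(-17\right) \left(-34\right) = 36 \left(-17\right) \left(-34\right) = \left(-612\right) \left(-34\right) = 20808$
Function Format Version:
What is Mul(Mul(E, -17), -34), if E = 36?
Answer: 20808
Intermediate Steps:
Mul(Mul(E, -17), -34) = Mul(Mul(36, -17), -34) = Mul(-612, -34) = 20808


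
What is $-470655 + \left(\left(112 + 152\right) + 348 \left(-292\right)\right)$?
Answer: $-572007$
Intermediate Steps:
$-470655 + \left(\left(112 + 152\right) + 348 \left(-292\right)\right) = -470655 + \left(264 - 101616\right) = -470655 - 101352 = -572007$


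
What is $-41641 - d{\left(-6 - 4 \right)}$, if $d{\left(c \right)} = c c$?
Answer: $-41741$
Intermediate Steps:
$d{\left(c \right)} = c^{2}$
$-41641 - d{\left(-6 - 4 \right)} = -41641 - \left(-6 - 4\right)^{2} = -41641 - \left(-10\right)^{2} = -41641 - 100 = -41741$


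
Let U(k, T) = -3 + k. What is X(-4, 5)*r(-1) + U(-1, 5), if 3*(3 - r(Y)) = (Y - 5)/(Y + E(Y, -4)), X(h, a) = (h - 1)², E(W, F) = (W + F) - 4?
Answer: 66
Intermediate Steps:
E(W, F) = -4 + F + W (E(W, F) = (F + W) - 4 = -4 + F + W)
X(h, a) = (-1 + h)²
r(Y) = 3 - (-5 + Y)/(3*(-8 + 2*Y)) (r(Y) = 3 - (Y - 5)/(3*(Y + (-4 - 4 + Y))) = 3 - (-5 + Y)/(3*(Y + (-8 + Y))) = 3 - (-5 + Y)/(3*(-8 + 2*Y)))
X(-4, 5)*r(-1) + U(-1, 5) = (-1 - 4)²*((-67 + 17*(-1))/(6*(-4 - 1))) + (-3 - 1) = (-5)²*((⅙)*(-67 - 17)/(-5)) - 4 = 25*((⅙)*(-⅕)*(-84)) - 4 = 25*(14/5) - 4 = 70 - 4 = 66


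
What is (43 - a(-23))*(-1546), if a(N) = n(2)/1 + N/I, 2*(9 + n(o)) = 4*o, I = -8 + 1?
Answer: -483898/7 ≈ -69128.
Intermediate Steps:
I = -7
n(o) = -9 + 2*o (n(o) = -9 + (4*o)/2 = -9 + 2*o)
a(N) = -5 - N/7 (a(N) = (-9 + 2*2)/1 + N/(-7) = (-9 + 4)*1 + N*(-⅐) = -5*1 - N/7 = -5 - N/7)
(43 - a(-23))*(-1546) = (43 - (-5 - ⅐*(-23)))*(-1546) = (43 - (-5 + 23/7))*(-1546) = (43 - 1*(-12/7))*(-1546) = (43 + 12/7)*(-1546) = (313/7)*(-1546) = -483898/7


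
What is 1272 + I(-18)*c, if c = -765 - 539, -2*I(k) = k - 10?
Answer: -16984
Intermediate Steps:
I(k) = 5 - k/2 (I(k) = -(k - 10)/2 = -(-10 + k)/2 = 5 - k/2)
c = -1304
1272 + I(-18)*c = 1272 + (5 - 1/2*(-18))*(-1304) = 1272 + (5 + 9)*(-1304) = 1272 + 14*(-1304) = 1272 - 18256 = -16984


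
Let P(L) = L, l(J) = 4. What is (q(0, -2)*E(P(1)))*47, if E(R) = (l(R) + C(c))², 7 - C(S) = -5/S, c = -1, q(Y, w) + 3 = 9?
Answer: 10152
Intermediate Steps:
q(Y, w) = 6 (q(Y, w) = -3 + 9 = 6)
C(S) = 7 + 5/S (C(S) = 7 - (-5)/S = 7 + 5/S)
E(R) = 36 (E(R) = (4 + (7 + 5/(-1)))² = (4 + (7 + 5*(-1)))² = (4 + (7 - 5))² = (4 + 2)² = 6² = 36)
(q(0, -2)*E(P(1)))*47 = (6*36)*47 = 216*47 = 10152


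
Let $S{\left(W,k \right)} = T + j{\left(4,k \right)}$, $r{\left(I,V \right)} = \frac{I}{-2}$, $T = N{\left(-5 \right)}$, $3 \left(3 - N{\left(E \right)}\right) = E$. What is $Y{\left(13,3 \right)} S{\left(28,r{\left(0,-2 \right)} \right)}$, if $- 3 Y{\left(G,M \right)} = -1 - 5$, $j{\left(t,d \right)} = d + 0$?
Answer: $\frac{28}{3} \approx 9.3333$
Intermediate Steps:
$N{\left(E \right)} = 3 - \frac{E}{3}$
$j{\left(t,d \right)} = d$
$T = \frac{14}{3}$ ($T = 3 - - \frac{5}{3} = 3 + \frac{5}{3} = \frac{14}{3} \approx 4.6667$)
$r{\left(I,V \right)} = - \frac{I}{2}$ ($r{\left(I,V \right)} = I \left(- \frac{1}{2}\right) = - \frac{I}{2}$)
$S{\left(W,k \right)} = \frac{14}{3} + k$
$Y{\left(G,M \right)} = 2$ ($Y{\left(G,M \right)} = - \frac{-1 - 5}{3} = \left(- \frac{1}{3}\right) \left(-6\right) = 2$)
$Y{\left(13,3 \right)} S{\left(28,r{\left(0,-2 \right)} \right)} = 2 \left(\frac{14}{3} - 0\right) = 2 \left(\frac{14}{3} + 0\right) = 2 \cdot \frac{14}{3} = \frac{28}{3}$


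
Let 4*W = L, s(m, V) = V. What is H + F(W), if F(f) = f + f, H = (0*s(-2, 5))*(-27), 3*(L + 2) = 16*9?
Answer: 23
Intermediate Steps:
L = 46 (L = -2 + (16*9)/3 = -2 + (⅓)*144 = -2 + 48 = 46)
H = 0 (H = (0*5)*(-27) = 0*(-27) = 0)
W = 23/2 (W = (¼)*46 = 23/2 ≈ 11.500)
F(f) = 2*f
H + F(W) = 0 + 2*(23/2) = 0 + 23 = 23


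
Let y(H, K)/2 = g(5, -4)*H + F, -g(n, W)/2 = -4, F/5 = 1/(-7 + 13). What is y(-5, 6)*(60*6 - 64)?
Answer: -69560/3 ≈ -23187.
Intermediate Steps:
F = ⅚ (F = 5/(-7 + 13) = 5/6 = 5*(⅙) = ⅚ ≈ 0.83333)
g(n, W) = 8 (g(n, W) = -2*(-4) = 8)
y(H, K) = 5/3 + 16*H (y(H, K) = 2*(8*H + ⅚) = 2*(⅚ + 8*H) = 5/3 + 16*H)
y(-5, 6)*(60*6 - 64) = (5/3 + 16*(-5))*(60*6 - 64) = (5/3 - 80)*(360 - 64) = -235/3*296 = -69560/3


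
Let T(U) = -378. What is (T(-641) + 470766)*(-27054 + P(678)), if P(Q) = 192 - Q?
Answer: -12954485520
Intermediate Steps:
(T(-641) + 470766)*(-27054 + P(678)) = (-378 + 470766)*(-27054 + (192 - 1*678)) = 470388*(-27054 + (192 - 678)) = 470388*(-27054 - 486) = 470388*(-27540) = -12954485520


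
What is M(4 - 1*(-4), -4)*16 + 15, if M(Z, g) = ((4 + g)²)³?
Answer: 15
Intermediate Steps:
M(Z, g) = (4 + g)⁶
M(4 - 1*(-4), -4)*16 + 15 = (4 - 4)⁶*16 + 15 = 0⁶*16 + 15 = 0*16 + 15 = 0 + 15 = 15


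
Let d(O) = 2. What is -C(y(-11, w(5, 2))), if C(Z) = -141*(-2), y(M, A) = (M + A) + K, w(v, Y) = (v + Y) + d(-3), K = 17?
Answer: -282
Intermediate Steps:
w(v, Y) = 2 + Y + v (w(v, Y) = (v + Y) + 2 = (Y + v) + 2 = 2 + Y + v)
y(M, A) = 17 + A + M (y(M, A) = (M + A) + 17 = (A + M) + 17 = 17 + A + M)
C(Z) = 282
-C(y(-11, w(5, 2))) = -1*282 = -282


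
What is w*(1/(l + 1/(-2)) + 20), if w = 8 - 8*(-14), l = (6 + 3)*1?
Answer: 41040/17 ≈ 2414.1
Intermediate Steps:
l = 9 (l = 9*1 = 9)
w = 120 (w = 8 + 112 = 120)
w*(1/(l + 1/(-2)) + 20) = 120*(1/(9 + 1/(-2)) + 20) = 120*(1/(9 - ½) + 20) = 120*(1/(17/2) + 20) = 120*(2/17 + 20) = 120*(342/17) = 41040/17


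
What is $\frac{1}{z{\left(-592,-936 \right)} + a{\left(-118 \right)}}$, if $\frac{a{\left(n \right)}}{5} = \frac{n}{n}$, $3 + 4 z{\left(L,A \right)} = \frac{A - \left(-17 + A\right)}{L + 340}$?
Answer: $\frac{1008}{4267} \approx 0.23623$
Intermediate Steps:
$z{\left(L,A \right)} = - \frac{3}{4} + \frac{17}{4 \left(340 + L\right)}$ ($z{\left(L,A \right)} = - \frac{3}{4} + \frac{\left(A - \left(-17 + A\right)\right) \frac{1}{L + 340}}{4} = - \frac{3}{4} + \frac{17 \frac{1}{340 + L}}{4} = - \frac{3}{4} + \frac{17}{4 \left(340 + L\right)}$)
$a{\left(n \right)} = 5$ ($a{\left(n \right)} = 5 \frac{n}{n} = 5 \cdot 1 = 5$)
$\frac{1}{z{\left(-592,-936 \right)} + a{\left(-118 \right)}} = \frac{1}{\frac{-1003 - -1776}{4 \left(340 - 592\right)} + 5} = \frac{1}{\frac{-1003 + 1776}{4 \left(-252\right)} + 5} = \frac{1}{\frac{1}{4} \left(- \frac{1}{252}\right) 773 + 5} = \frac{1}{- \frac{773}{1008} + 5} = \frac{1}{\frac{4267}{1008}} = \frac{1008}{4267}$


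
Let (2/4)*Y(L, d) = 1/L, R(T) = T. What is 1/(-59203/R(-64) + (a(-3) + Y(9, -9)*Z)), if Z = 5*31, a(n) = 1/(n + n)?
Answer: 576/552571 ≈ 0.0010424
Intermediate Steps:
Y(L, d) = 2/L
a(n) = 1/(2*n)
Z = 155
1/(-59203/R(-64) + (a(-3) + Y(9, -9)*Z)) = 1/(-59203/(-64) + ((½)/(-3) + (2/9)*155)) = 1/(-59203*(-1/64) + ((½)*(-⅓) + (2*(⅑))*155)) = 1/(59203/64 + (-⅙ + (2/9)*155)) = 1/(59203/64 + (-⅙ + 310/9)) = 1/(59203/64 + 617/18) = 1/(552571/576) = 576/552571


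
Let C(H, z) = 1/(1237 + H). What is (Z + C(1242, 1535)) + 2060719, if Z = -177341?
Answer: 4668894063/2479 ≈ 1.8834e+6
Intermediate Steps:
(Z + C(1242, 1535)) + 2060719 = (-177341 + 1/(1237 + 1242)) + 2060719 = (-177341 + 1/2479) + 2060719 = -439628338/2479 + 2060719 = 4668894063/2479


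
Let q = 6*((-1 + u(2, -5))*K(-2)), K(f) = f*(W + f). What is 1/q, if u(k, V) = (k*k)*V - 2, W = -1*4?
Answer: -1/1656 ≈ -0.00060386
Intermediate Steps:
W = -4
K(f) = f*(-4 + f)
u(k, V) = -2 + V*k**2 (u(k, V) = k**2*V - 2 = V*k**2 - 2 = -2 + V*k**2)
q = -1656 (q = 6*((-1 + (-2 - 5*2**2))*(-2*(-4 - 2))) = 6*((-1 + (-2 - 5*4))*(-2*(-6))) = 6*((-1 + (-2 - 20))*12) = 6*((-1 - 22)*12) = 6*(-23*12) = 6*(-276) = -1656)
1/q = 1/(-1656) = -1/1656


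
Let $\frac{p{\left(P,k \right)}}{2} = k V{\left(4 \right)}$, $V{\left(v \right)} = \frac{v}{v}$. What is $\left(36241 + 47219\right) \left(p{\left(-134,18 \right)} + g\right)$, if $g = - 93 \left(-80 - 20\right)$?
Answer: $779182560$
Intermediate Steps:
$g = 9300$ ($g = \left(-93\right) \left(-100\right) = 9300$)
$V{\left(v \right)} = 1$
$p{\left(P,k \right)} = 2 k$ ($p{\left(P,k \right)} = 2 k 1 = 2 k$)
$\left(36241 + 47219\right) \left(p{\left(-134,18 \right)} + g\right) = \left(36241 + 47219\right) \left(2 \cdot 18 + 9300\right) = 83460 \left(36 + 9300\right) = 83460 \cdot 9336 = 779182560$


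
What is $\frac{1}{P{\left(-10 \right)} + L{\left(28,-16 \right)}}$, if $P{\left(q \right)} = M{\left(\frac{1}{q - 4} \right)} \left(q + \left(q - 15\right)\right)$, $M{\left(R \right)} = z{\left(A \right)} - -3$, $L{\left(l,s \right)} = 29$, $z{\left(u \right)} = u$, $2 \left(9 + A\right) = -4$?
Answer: $\frac{1}{309} \approx 0.0032362$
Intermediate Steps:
$A = -11$ ($A = -9 + \frac{1}{2} \left(-4\right) = -9 - 2 = -11$)
$M{\left(R \right)} = -8$ ($M{\left(R \right)} = -11 - -3 = -11 + 3 = -8$)
$P{\left(q \right)} = 120 - 16 q$ ($P{\left(q \right)} = - 8 \left(q + \left(q - 15\right)\right) = - 8 \left(q + \left(-15 + q\right)\right) = - 8 \left(-15 + 2 q\right) = 120 - 16 q$)
$\frac{1}{P{\left(-10 \right)} + L{\left(28,-16 \right)}} = \frac{1}{\left(120 - -160\right) + 29} = \frac{1}{\left(120 + 160\right) + 29} = \frac{1}{280 + 29} = \frac{1}{309}$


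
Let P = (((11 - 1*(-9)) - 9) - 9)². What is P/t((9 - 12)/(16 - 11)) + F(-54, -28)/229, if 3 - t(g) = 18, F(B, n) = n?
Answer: -1336/3435 ≈ -0.38894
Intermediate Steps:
t(g) = -15 (t(g) = 3 - 1*18 = 3 - 18 = -15)
P = 4 (P = (((11 + 9) - 9) - 9)² = ((20 - 9) - 9)² = (11 - 9)² = 2² = 4)
P/t((9 - 12)/(16 - 11)) + F(-54, -28)/229 = 4/(-15) - 28/229 = 4*(-1/15) - 28*1/229 = -4/15 - 28/229 = -1336/3435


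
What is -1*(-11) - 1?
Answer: 10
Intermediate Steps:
-1*(-11) - 1 = 11 - 1 = 10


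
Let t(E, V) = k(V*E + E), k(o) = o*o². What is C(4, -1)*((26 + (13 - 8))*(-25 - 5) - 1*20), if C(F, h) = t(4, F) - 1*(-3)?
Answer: -7602850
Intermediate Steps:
k(o) = o³
t(E, V) = (E + E*V)³ (t(E, V) = (V*E + E)³ = (E*V + E)³ = (E + E*V)³)
C(F, h) = 3 + 64*(1 + F)³ (C(F, h) = 4³*(1 + F)³ - 1*(-3) = 64*(1 + F)³ + 3 = 3 + 64*(1 + F)³)
C(4, -1)*((26 + (13 - 8))*(-25 - 5) - 1*20) = (3 + 64*(1 + 4)³)*((26 + (13 - 8))*(-25 - 5) - 1*20) = (3 + 64*5³)*((26 + 5)*(-30) - 20) = (3 + 64*125)*(31*(-30) - 20) = (3 + 8000)*(-930 - 20) = 8003*(-950) = -7602850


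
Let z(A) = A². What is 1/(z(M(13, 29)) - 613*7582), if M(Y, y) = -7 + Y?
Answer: -1/4647730 ≈ -2.1516e-7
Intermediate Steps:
1/(z(M(13, 29)) - 613*7582) = 1/((-7 + 13)² - 613*7582) = 1/(6² - 4647766) = 1/(36 - 4647766) = 1/(-4647730) = -1/4647730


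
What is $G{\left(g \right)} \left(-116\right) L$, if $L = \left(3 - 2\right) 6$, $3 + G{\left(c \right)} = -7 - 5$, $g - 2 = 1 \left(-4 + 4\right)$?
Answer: $10440$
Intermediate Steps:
$g = 2$ ($g = 2 + 1 \left(-4 + 4\right) = 2 + 1 \cdot 0 = 2 + 0 = 2$)
$G{\left(c \right)} = -15$ ($G{\left(c \right)} = -3 - 12 = -15$)
$L = 6$ ($L = 1 \cdot 6 = 6$)
$G{\left(g \right)} \left(-116\right) L = \left(-15\right) \left(-116\right) 6 = 1740 \cdot 6 = 10440$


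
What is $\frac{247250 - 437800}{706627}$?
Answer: $- \frac{190550}{706627} \approx -0.26966$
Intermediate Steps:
$\frac{247250 - 437800}{706627} = \left(247250 - 437800\right) \frac{1}{706627} = \left(-190550\right) \frac{1}{706627} = - \frac{190550}{706627}$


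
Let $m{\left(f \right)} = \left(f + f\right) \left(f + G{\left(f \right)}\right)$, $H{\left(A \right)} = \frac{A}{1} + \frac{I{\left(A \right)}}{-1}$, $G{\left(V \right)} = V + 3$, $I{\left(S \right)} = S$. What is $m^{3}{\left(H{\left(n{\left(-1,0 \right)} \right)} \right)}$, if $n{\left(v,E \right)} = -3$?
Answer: $0$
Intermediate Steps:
$G{\left(V \right)} = 3 + V$
$H{\left(A \right)} = 0$ ($H{\left(A \right)} = \frac{A}{1} + \frac{A}{-1} = A 1 + A \left(-1\right) = A - A = 0$)
$m{\left(f \right)} = 2 f \left(3 + 2 f\right)$ ($m{\left(f \right)} = \left(f + f\right) \left(f + \left(3 + f\right)\right) = 2 f \left(3 + 2 f\right)$)
$m^{3}{\left(H{\left(n{\left(-1,0 \right)} \right)} \right)} = \left(2 \cdot 0 \left(3 + 2 \cdot 0\right)\right)^{3} = \left(2 \cdot 0 \left(3 + 0\right)\right)^{3} = \left(2 \cdot 0 \cdot 3\right)^{3} = 0^{3} = 0$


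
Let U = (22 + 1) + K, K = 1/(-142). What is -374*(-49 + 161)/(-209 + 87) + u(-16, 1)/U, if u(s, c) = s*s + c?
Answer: 70608294/199165 ≈ 354.52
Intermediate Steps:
u(s, c) = c + s² (u(s, c) = s² + c = c + s²)
K = -1/142 ≈ -0.0070423
U = 3265/142 (U = (22 + 1) - 1/142 = 23 - 1/142 = 3265/142 ≈ 22.993)
-374*(-49 + 161)/(-209 + 87) + u(-16, 1)/U = -374*(-49 + 161)/(-209 + 87) + (1 + (-16)²)/(3265/142) = -374/((-122/112)) + (1 + 256)*(142/3265) = -374/((-122*1/112)) + 257*(142/3265) = -374/(-61/56) + 36494/3265 = -374*(-56/61) + 36494/3265 = 20944/61 + 36494/3265 = 70608294/199165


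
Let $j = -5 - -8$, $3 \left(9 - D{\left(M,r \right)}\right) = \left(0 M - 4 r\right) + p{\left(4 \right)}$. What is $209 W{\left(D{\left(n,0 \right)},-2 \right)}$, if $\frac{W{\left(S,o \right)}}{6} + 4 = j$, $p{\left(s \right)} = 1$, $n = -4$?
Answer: $-1254$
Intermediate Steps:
$D{\left(M,r \right)} = \frac{26}{3} + \frac{4 r}{3}$ ($D{\left(M,r \right)} = 9 - \frac{\left(0 M - 4 r\right) + 1}{3} = 9 - \frac{\left(0 - 4 r\right) + 1}{3} = 9 - \frac{- 4 r + 1}{3} = 9 - \frac{1 - 4 r}{3} = 9 + \left(- \frac{1}{3} + \frac{4 r}{3}\right) = \frac{26}{3} + \frac{4 r}{3}$)
$j = 3$ ($j = -5 + 8 = 3$)
$W{\left(S,o \right)} = -6$ ($W{\left(S,o \right)} = -24 + 6 \cdot 3 = -24 + 18 = -6$)
$209 W{\left(D{\left(n,0 \right)},-2 \right)} = 209 \left(-6\right) = -1254$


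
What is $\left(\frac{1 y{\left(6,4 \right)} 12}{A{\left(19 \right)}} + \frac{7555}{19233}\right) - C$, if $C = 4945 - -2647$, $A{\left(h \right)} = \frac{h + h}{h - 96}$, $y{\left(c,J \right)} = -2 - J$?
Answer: $- \frac{2720864363}{365427} \approx -7445.7$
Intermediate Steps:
$A{\left(h \right)} = \frac{2 h}{-96 + h}$
$C = 7592$ ($C = 4945 + 2647 = 7592$)
$\left(\frac{1 y{\left(6,4 \right)} 12}{A{\left(19 \right)}} + \frac{7555}{19233}\right) - C = \left(\frac{1 \left(-2 - 4\right) 12}{2 \cdot 19 \frac{1}{-96 + 19}} + \frac{7555}{19233}\right) - 7592 = \left(\frac{1 \left(-2 - 4\right) 12}{2 \cdot 19 \frac{1}{-77}} + 7555 \cdot \frac{1}{19233}\right) - 7592 = \left(\frac{1 \left(-6\right) 12}{2 \cdot 19 \left(- \frac{1}{77}\right)} + \frac{7555}{19233}\right) - 7592 = \left(\frac{\left(-6\right) 12}{- \frac{38}{77}} + \frac{7555}{19233}\right) - 7592 = \left(\left(-72\right) \left(- \frac{77}{38}\right) + \frac{7555}{19233}\right) - 7592 = \left(\frac{2772}{19} + \frac{7555}{19233}\right) - 7592 = \frac{53457421}{365427} - 7592 = - \frac{2720864363}{365427}$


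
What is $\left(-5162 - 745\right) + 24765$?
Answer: $18858$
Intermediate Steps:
$\left(-5162 - 745\right) + 24765 = -5907 + 24765 = 18858$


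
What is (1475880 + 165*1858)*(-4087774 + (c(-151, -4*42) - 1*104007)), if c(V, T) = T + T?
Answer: -7472238946650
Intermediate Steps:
c(V, T) = 2*T
(1475880 + 165*1858)*(-4087774 + (c(-151, -4*42) - 1*104007)) = (1475880 + 165*1858)*(-4087774 + (2*(-4*42) - 1*104007)) = (1475880 + 306570)*(-4087774 + (2*(-168) - 104007)) = 1782450*(-4087774 + (-336 - 104007)) = 1782450*(-4087774 - 104343) = 1782450*(-4192117) = -7472238946650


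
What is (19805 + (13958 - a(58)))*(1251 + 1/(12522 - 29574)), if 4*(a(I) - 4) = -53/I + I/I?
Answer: 23867770570319/565152 ≈ 4.2232e+7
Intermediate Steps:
a(I) = 17/4 - 53/(4*I) (a(I) = 4 + (-53/I + I/I)/4 = 4 + (-53/I + 1)/4 = 4 + (1 - 53/I)/4 = 4 + (1/4 - 53/(4*I)) = 17/4 - 53/(4*I))
(19805 + (13958 - a(58)))*(1251 + 1/(12522 - 29574)) = (19805 + (13958 - (-53 + 17*58)/(4*58)))*(1251 + 1/(12522 - 29574)) = (19805 + (13958 - (-53 + 986)/(4*58)))*(1251 + 1/(-17052)) = (19805 + (13958 - 933/(4*58)))*(1251 - 1/17052) = (19805 + (13958 - 1*933/232))*(21332051/17052) = (19805 + (13958 - 933/232))*(21332051/17052) = (19805 + 3237323/232)*(21332051/17052) = (7832083/232)*(21332051/17052) = 23867770570319/565152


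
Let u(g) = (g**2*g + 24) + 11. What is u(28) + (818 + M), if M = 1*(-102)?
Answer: 22703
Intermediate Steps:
M = -102
u(g) = 35 + g**3 (u(g) = (g**3 + 24) + 11 = (24 + g**3) + 11 = 35 + g**3)
u(28) + (818 + M) = (35 + 28**3) + (818 - 102) = (35 + 21952) + 716 = 21987 + 716 = 22703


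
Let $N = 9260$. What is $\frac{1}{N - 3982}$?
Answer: $\frac{1}{5278} \approx 0.00018947$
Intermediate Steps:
$\frac{1}{N - 3982} = \frac{1}{9260 - 3982} = \frac{1}{5278}$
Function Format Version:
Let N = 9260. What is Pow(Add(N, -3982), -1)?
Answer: Rational(1, 5278) ≈ 0.00018947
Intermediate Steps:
Pow(Add(N, -3982), -1) = Pow(Add(9260, -3982), -1) = Pow(5278, -1) = Rational(1, 5278)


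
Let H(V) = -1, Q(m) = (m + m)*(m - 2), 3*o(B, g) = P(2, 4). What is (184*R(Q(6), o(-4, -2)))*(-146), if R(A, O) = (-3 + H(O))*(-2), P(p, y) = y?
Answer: -214912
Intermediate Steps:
o(B, g) = 4/3 (o(B, g) = (⅓)*4 = 4/3)
Q(m) = 2*m*(-2 + m) (Q(m) = (2*m)*(-2 + m) = 2*m*(-2 + m))
R(A, O) = 8 (R(A, O) = (-3 - 1)*(-2) = -4*(-2) = 8)
(184*R(Q(6), o(-4, -2)))*(-146) = (184*8)*(-146) = 1472*(-146) = -214912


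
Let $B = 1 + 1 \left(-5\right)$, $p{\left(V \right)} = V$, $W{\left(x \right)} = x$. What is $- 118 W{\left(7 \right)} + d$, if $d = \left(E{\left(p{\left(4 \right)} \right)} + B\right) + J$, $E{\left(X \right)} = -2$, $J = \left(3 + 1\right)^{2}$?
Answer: $-816$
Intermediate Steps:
$B = -4$ ($B = 1 - 5 = -4$)
$J = 16$ ($J = 4^{2} = 16$)
$d = 10$ ($d = \left(-2 - 4\right) + 16 = -6 + 16 = 10$)
$- 118 W{\left(7 \right)} + d = \left(-118\right) 7 + 10 = -826 + 10 = -816$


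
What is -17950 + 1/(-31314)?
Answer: -562086301/31314 ≈ -17950.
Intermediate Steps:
-17950 + 1/(-31314) = -17950 - 1/31314 = -562086301/31314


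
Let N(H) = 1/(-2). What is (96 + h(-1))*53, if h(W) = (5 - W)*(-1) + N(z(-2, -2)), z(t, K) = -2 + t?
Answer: 9487/2 ≈ 4743.5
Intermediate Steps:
N(H) = -½
h(W) = -11/2 + W (h(W) = (5 - W)*(-1) - ½ = (-5 + W) - ½ = -11/2 + W)
(96 + h(-1))*53 = (96 + (-11/2 - 1))*53 = (96 - 13/2)*53 = (179/2)*53 = 9487/2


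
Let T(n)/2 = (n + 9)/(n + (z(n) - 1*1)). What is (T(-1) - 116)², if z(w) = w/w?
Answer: 17424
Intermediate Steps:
z(w) = 1
T(n) = 2*(9 + n)/n (T(n) = 2*((n + 9)/(n + (1 - 1*1))) = 2*((9 + n)/(n + (1 - 1))) = 2*((9 + n)/(n + 0)) = 2*((9 + n)/n) = 2*(9 + n)/n)
(T(-1) - 116)² = ((2 + 18/(-1)) - 116)² = ((2 + 18*(-1)) - 116)² = ((2 - 18) - 116)² = (-16 - 116)² = (-132)² = 17424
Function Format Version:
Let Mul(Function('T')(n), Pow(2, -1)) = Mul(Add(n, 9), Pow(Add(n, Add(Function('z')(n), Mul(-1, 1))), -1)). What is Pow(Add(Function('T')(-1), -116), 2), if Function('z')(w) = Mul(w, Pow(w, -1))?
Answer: 17424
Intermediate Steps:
Function('z')(w) = 1
Function('T')(n) = Mul(2, Pow(n, -1), Add(9, n)) (Function('T')(n) = Mul(2, Mul(Add(n, 9), Pow(Add(n, Add(1, Mul(-1, 1))), -1))) = Mul(2, Mul(Add(9, n), Pow(Add(n, Add(1, -1)), -1))) = Mul(2, Mul(Add(9, n), Pow(Add(n, 0), -1))) = Mul(2, Mul(Add(9, n), Pow(n, -1))) = Mul(2, Mul(Pow(n, -1), Add(9, n))) = Mul(2, Pow(n, -1), Add(9, n)))
Pow(Add(Function('T')(-1), -116), 2) = Pow(Add(Add(2, Mul(18, Pow(-1, -1))), -116), 2) = Pow(Add(Add(2, Mul(18, -1)), -116), 2) = Pow(Add(Add(2, -18), -116), 2) = Pow(Add(-16, -116), 2) = Pow(-132, 2) = 17424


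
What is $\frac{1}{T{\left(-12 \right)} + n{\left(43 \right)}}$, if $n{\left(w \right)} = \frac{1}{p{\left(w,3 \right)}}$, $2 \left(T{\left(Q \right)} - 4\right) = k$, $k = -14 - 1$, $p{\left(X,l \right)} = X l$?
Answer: $- \frac{258}{901} \approx -0.28635$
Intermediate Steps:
$k = -15$ ($k = -14 - 1 = -15$)
$T{\left(Q \right)} = - \frac{7}{2}$ ($T{\left(Q \right)} = 4 + \frac{1}{2} \left(-15\right) = 4 - \frac{15}{2} = - \frac{7}{2}$)
$n{\left(w \right)} = \frac{1}{3 w}$ ($n{\left(w \right)} = \frac{1}{w 3} = \frac{1}{3 w}$)
$\frac{1}{T{\left(-12 \right)} + n{\left(43 \right)}} = \frac{1}{- \frac{7}{2} + \frac{1}{3 \cdot 43}} = \frac{1}{- \frac{7}{2} + \frac{1}{3} \cdot \frac{1}{43}} = \frac{1}{- \frac{7}{2} + \frac{1}{129}} = \frac{1}{- \frac{901}{258}} = - \frac{258}{901}$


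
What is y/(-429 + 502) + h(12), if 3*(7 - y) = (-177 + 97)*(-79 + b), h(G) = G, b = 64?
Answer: 483/73 ≈ 6.6164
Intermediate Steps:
y = -393 (y = 7 - (-177 + 97)*(-79 + 64)/3 = 7 - (-80)*(-15)/3 = 7 - 1/3*1200 = 7 - 400 = -393)
y/(-429 + 502) + h(12) = -393/(-429 + 502) + 12 = -393/73 + 12 = 483/73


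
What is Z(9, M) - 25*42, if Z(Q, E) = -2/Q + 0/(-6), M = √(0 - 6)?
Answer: -9452/9 ≈ -1050.2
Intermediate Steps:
M = I*√6 (M = √(-6) = I*√6 ≈ 2.4495*I)
Z(Q, E) = -2/Q (Z(Q, E) = -2/Q + 0*(-⅙) = -2/Q + 0 = -2/Q)
Z(9, M) - 25*42 = -2/9 - 25*42 = -2*⅑ - 1050 = -2/9 - 1050 = -9452/9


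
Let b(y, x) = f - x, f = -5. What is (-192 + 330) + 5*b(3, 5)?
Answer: 88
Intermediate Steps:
b(y, x) = -5 - x
(-192 + 330) + 5*b(3, 5) = (-192 + 330) + 5*(-5 - 1*5) = 138 + 5*(-5 - 5) = 138 + 5*(-10) = 138 - 50 = 88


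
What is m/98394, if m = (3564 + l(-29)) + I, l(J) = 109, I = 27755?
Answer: 5238/16399 ≈ 0.31941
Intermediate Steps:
m = 31428 (m = (3564 + 109) + 27755 = 3673 + 27755 = 31428)
m/98394 = 31428/98394 = 31428*(1/98394) = 5238/16399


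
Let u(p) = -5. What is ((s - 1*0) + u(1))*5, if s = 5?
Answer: 0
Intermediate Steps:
((s - 1*0) + u(1))*5 = ((5 - 1*0) - 5)*5 = ((5 + 0) - 5)*5 = (5 - 5)*5 = 0*5 = 0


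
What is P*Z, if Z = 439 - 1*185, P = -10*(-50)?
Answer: 127000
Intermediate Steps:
P = 500
Z = 254 (Z = 439 - 185 = 254)
P*Z = 500*254 = 127000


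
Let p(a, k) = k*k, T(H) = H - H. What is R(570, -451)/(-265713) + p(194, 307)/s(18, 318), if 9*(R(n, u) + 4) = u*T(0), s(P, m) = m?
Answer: 2782576201/9388526 ≈ 296.38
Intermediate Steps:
T(H) = 0
R(n, u) = -4 (R(n, u) = -4 + (u*0)/9 = -4 + (1/9)*0 = -4 + 0 = -4)
p(a, k) = k**2
R(570, -451)/(-265713) + p(194, 307)/s(18, 318) = -4/(-265713) + 307**2/318 = -4*(-1/265713) + 94249*(1/318) = 4/265713 + 94249/318 = 2782576201/9388526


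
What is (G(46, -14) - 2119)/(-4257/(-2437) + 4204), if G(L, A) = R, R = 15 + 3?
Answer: -5120137/10249405 ≈ -0.49955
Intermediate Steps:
R = 18
G(L, A) = 18
(G(46, -14) - 2119)/(-4257/(-2437) + 4204) = (18 - 2119)/(-4257/(-2437) + 4204) = -2101/(-4257*(-1/2437) + 4204) = -2101/(4257/2437 + 4204) = -2101/10249405/2437 = -2101*2437/10249405 = -5120137/10249405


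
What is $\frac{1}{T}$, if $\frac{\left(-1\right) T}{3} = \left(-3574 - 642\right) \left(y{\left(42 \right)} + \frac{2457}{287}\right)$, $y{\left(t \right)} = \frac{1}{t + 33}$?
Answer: $\frac{1025}{111159056} \approx 9.221 \cdot 10^{-6}$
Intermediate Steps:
$y{\left(t \right)} = \frac{1}{33 + t}$
$T = \frac{111159056}{1025}$ ($T = - 3 \left(-3574 - 642\right) \left(\frac{1}{33 + 42} + \frac{2457}{287}\right) = - 3 \left(- 4216 \left(\frac{1}{75} + 2457 \cdot \frac{1}{287}\right)\right) = - 3 \left(- 4216 \left(\frac{1}{75} + \frac{351}{41}\right)\right) = - 3 \left(\left(-4216\right) \frac{26366}{3075}\right) = \left(-3\right) \left(- \frac{111159056}{3075}\right) = \frac{111159056}{1025} \approx 1.0845 \cdot 10^{5}$)
$\frac{1}{T} = \frac{1}{\frac{111159056}{1025}} = \frac{1025}{111159056}$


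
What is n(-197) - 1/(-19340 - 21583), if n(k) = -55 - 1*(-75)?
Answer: 818461/40923 ≈ 20.000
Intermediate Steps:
n(k) = 20 (n(k) = -55 + 75 = 20)
n(-197) - 1/(-19340 - 21583) = 20 - 1/(-19340 - 21583) = 20 - 1/(-40923) = 20 - 1*(-1/40923) = 20 + 1/40923 = 818461/40923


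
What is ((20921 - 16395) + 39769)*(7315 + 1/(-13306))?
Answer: 4311382465755/13306 ≈ 3.2402e+8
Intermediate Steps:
((20921 - 16395) + 39769)*(7315 + 1/(-13306)) = (4526 + 39769)*(7315 - 1/13306) = 44295*(97333389/13306) = 4311382465755/13306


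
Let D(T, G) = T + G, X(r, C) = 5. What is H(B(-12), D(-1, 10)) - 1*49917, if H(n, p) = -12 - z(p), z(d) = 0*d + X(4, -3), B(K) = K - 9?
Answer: -49934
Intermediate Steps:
B(K) = -9 + K
z(d) = 5 (z(d) = 0*d + 5 = 0 + 5 = 5)
D(T, G) = G + T
H(n, p) = -17 (H(n, p) = -12 - 1*5 = -12 - 5 = -17)
H(B(-12), D(-1, 10)) - 1*49917 = -17 - 1*49917 = -17 - 49917 = -49934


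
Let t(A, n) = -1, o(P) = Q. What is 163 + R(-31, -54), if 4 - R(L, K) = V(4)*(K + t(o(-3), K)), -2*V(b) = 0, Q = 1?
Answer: 167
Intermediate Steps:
o(P) = 1
V(b) = 0 (V(b) = -½*0 = 0)
R(L, K) = 4 (R(L, K) = 4 - 0*(K - 1) = 4 - 0*(-1 + K) = 4 - 1*0 = 4 + 0 = 4)
163 + R(-31, -54) = 163 + 4 = 167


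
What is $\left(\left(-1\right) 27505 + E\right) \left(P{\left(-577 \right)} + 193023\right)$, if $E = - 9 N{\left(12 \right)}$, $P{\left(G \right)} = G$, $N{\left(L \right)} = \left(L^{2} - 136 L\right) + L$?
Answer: $-2736774566$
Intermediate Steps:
$N{\left(L \right)} = L^{2} - 135 L$
$E = 13284$ ($E = - 9 \cdot 12 \left(-135 + 12\right) = - 9 \cdot 12 \left(-123\right) = \left(-9\right) \left(-1476\right) = 13284$)
$\left(\left(-1\right) 27505 + E\right) \left(P{\left(-577 \right)} + 193023\right) = \left(\left(-1\right) 27505 + 13284\right) \left(-577 + 193023\right) = \left(-27505 + 13284\right) 192446 = \left(-14221\right) 192446 = -2736774566$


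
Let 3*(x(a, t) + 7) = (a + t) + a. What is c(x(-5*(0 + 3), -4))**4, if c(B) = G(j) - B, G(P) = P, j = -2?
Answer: 5764801/81 ≈ 71170.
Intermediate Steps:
x(a, t) = -7 + t/3 + 2*a/3 (x(a, t) = -7 + ((a + t) + a)/3 = -7 + (t + 2*a)/3 = -7 + (t/3 + 2*a/3) = -7 + t/3 + 2*a/3)
c(B) = -2 - B
c(x(-5*(0 + 3), -4))**4 = (-2 - (-7 + (1/3)*(-4) + 2*(-5*(0 + 3))/3))**4 = (-2 - (-7 - 4/3 + 2*(-5*3)/3))**4 = (-2 - (-7 - 4/3 + (2/3)*(-15)))**4 = (-2 - (-7 - 4/3 - 10))**4 = (-2 - 1*(-55/3))**4 = (-2 + 55/3)**4 = (49/3)**4 = 5764801/81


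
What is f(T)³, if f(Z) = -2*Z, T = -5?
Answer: 1000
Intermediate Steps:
f(T)³ = (-2*(-5))³ = 10³ = 1000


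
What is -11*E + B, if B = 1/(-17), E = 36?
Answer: -6733/17 ≈ -396.06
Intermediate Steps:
B = -1/17 ≈ -0.058824
-11*E + B = -11*36 - 1/17 = -396 - 1/17 = -6733/17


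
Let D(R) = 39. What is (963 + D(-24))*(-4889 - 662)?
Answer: -5562102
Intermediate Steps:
(963 + D(-24))*(-4889 - 662) = (963 + 39)*(-4889 - 662) = 1002*(-5551) = -5562102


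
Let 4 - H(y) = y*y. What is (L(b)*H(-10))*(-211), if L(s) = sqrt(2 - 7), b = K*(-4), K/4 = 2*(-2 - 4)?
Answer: 20256*I*sqrt(5) ≈ 45294.0*I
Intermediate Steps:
K = -48 (K = 4*(2*(-2 - 4)) = 4*(2*(-6)) = 4*(-12) = -48)
b = 192 (b = -48*(-4) = 192)
L(s) = I*sqrt(5) (L(s) = sqrt(-5) = I*sqrt(5))
H(y) = 4 - y**2 (H(y) = 4 - y*y = 4 - y**2)
(L(b)*H(-10))*(-211) = ((I*sqrt(5))*(4 - 1*(-10)**2))*(-211) = ((I*sqrt(5))*(4 - 1*100))*(-211) = ((I*sqrt(5))*(4 - 100))*(-211) = ((I*sqrt(5))*(-96))*(-211) = -96*I*sqrt(5)*(-211) = 20256*I*sqrt(5)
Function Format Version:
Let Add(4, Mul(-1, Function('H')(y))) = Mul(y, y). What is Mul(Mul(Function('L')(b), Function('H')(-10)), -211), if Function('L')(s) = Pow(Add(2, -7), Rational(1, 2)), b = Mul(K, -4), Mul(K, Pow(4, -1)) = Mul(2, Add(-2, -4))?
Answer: Mul(20256, I, Pow(5, Rational(1, 2))) ≈ Mul(45294., I)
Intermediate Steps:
K = -48 (K = Mul(4, Mul(2, Add(-2, -4))) = Mul(4, Mul(2, -6)) = Mul(4, -12) = -48)
b = 192 (b = Mul(-48, -4) = 192)
Function('L')(s) = Mul(I, Pow(5, Rational(1, 2))) (Function('L')(s) = Pow(-5, Rational(1, 2)) = Mul(I, Pow(5, Rational(1, 2))))
Function('H')(y) = Add(4, Mul(-1, Pow(y, 2))) (Function('H')(y) = Add(4, Mul(-1, Mul(y, y))) = Add(4, Mul(-1, Pow(y, 2))))
Mul(Mul(Function('L')(b), Function('H')(-10)), -211) = Mul(Mul(Mul(I, Pow(5, Rational(1, 2))), Add(4, Mul(-1, Pow(-10, 2)))), -211) = Mul(Mul(Mul(I, Pow(5, Rational(1, 2))), Add(4, Mul(-1, 100))), -211) = Mul(Mul(Mul(I, Pow(5, Rational(1, 2))), Add(4, -100)), -211) = Mul(Mul(Mul(I, Pow(5, Rational(1, 2))), -96), -211) = Mul(Mul(-96, I, Pow(5, Rational(1, 2))), -211) = Mul(20256, I, Pow(5, Rational(1, 2)))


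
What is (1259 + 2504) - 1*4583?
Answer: -820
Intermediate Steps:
(1259 + 2504) - 1*4583 = 3763 - 4583 = -820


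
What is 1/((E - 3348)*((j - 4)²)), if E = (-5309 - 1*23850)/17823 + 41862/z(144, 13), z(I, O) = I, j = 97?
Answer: -3656/96725569677 ≈ -3.7798e-8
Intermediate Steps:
E = 3170545/10968 (E = (-5309 - 1*23850)/17823 + 41862/144 = (-5309 - 23850)*(1/17823) + 41862*(1/144) = -29159*1/17823 + 6977/24 = -2243/1371 + 6977/24 = 3170545/10968 ≈ 289.07)
1/((E - 3348)*((j - 4)²)) = 1/((3170545/10968 - 3348)*((97 - 4)²)) = 1/((-33550319/10968)*(93²)) = -10968/33550319/8649 = -10968/33550319*1/8649 = -3656/96725569677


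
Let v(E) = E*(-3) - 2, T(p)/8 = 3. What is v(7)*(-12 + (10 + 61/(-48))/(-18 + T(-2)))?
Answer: 69851/288 ≈ 242.54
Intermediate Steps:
T(p) = 24 (T(p) = 8*3 = 24)
v(E) = -2 - 3*E (v(E) = -3*E - 2 = -2 - 3*E)
v(7)*(-12 + (10 + 61/(-48))/(-18 + T(-2))) = (-2 - 3*7)*(-12 + (10 + 61/(-48))/(-18 + 24)) = (-2 - 21)*(-12 + (10 + 61*(-1/48))/6) = -23*(-12 + (10 - 61/48)*(⅙)) = -23*(-12 + (419/48)*(⅙)) = -23*(-12 + 419/288) = -23*(-3037/288) = 69851/288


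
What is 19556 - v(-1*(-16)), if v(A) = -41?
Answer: 19597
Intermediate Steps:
19556 - v(-1*(-16)) = 19556 - 1*(-41) = 19556 + 41 = 19597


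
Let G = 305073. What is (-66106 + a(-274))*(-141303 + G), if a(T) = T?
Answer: -10871052600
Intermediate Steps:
(-66106 + a(-274))*(-141303 + G) = (-66106 - 274)*(-141303 + 305073) = -66380*163770 = -10871052600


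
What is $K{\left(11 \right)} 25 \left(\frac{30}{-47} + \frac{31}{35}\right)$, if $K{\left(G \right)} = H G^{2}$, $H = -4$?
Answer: $- \frac{984940}{329} \approx -2993.7$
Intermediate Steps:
$K{\left(G \right)} = - 4 G^{2}$
$K{\left(11 \right)} 25 \left(\frac{30}{-47} + \frac{31}{35}\right) = - 4 \cdot 11^{2} \cdot 25 \left(\frac{30}{-47} + \frac{31}{35}\right) = \left(-4\right) 121 \cdot 25 \left(30 \left(- \frac{1}{47}\right) + 31 \cdot \frac{1}{35}\right) = \left(-484\right) 25 \left(- \frac{30}{47} + \frac{31}{35}\right) = \left(-12100\right) \frac{407}{1645} = - \frac{984940}{329}$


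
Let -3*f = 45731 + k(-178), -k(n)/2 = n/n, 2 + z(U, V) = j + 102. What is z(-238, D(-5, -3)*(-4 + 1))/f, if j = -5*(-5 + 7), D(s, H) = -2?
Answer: -30/5081 ≈ -0.0059043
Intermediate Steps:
j = -10 (j = -5*2 = -10)
z(U, V) = 90 (z(U, V) = -2 + (-10 + 102) = -2 + 92 = 90)
k(n) = -2 (k(n) = -2*n/n = -2*1 = -2)
f = -15243 (f = -(45731 - 2)/3 = -⅓*45729 = -15243)
z(-238, D(-5, -3)*(-4 + 1))/f = 90/(-15243) = 90*(-1/15243) = -30/5081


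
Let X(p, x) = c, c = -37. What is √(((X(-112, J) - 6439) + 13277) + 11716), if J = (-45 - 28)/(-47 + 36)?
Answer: √18517 ≈ 136.08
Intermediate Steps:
J = 73/11 (J = -73/(-11) = -73*(-1/11) = 73/11 ≈ 6.6364)
X(p, x) = -37
√(((X(-112, J) - 6439) + 13277) + 11716) = √(((-37 - 6439) + 13277) + 11716) = √((-6476 + 13277) + 11716) = √(6801 + 11716) = √18517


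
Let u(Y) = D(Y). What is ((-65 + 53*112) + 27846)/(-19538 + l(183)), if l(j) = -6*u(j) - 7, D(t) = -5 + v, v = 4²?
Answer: -11239/6537 ≈ -1.7193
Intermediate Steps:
v = 16
D(t) = 11 (D(t) = -5 + 16 = 11)
u(Y) = 11
l(j) = -73 (l(j) = -6*11 - 7 = -66 - 7 = -73)
((-65 + 53*112) + 27846)/(-19538 + l(183)) = ((-65 + 53*112) + 27846)/(-19538 - 73) = ((-65 + 5936) + 27846)/(-19611) = (5871 + 27846)*(-1/19611) = 33717*(-1/19611) = -11239/6537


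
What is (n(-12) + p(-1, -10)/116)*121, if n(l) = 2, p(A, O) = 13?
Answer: 29645/116 ≈ 255.56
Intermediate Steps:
(n(-12) + p(-1, -10)/116)*121 = (2 + 13/116)*121 = (245/116)*121 = 29645/116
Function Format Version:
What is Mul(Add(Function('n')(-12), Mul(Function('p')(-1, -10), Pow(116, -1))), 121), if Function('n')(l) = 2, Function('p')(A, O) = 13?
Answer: Rational(29645, 116) ≈ 255.56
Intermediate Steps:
Mul(Add(Function('n')(-12), Mul(Function('p')(-1, -10), Pow(116, -1))), 121) = Mul(Add(2, Mul(13, Pow(116, -1))), 121) = Mul(Add(2, Mul(13, Rational(1, 116))), 121) = Mul(Add(2, Rational(13, 116)), 121) = Mul(Rational(245, 116), 121) = Rational(29645, 116)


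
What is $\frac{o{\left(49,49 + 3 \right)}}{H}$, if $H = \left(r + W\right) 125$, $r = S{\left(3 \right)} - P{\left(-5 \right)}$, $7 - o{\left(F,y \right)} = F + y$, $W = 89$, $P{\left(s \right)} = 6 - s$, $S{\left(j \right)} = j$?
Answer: $- \frac{94}{10125} \approx -0.0092839$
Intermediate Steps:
$o{\left(F,y \right)} = 7 - F - y$ ($o{\left(F,y \right)} = 7 - \left(F + y\right) = 7 - F - y$)
$r = -8$ ($r = 3 - \left(6 - -5\right) = 3 - \left(6 + 5\right) = 3 - 11 = -8$)
$H = 10125$ ($H = \left(-8 + 89\right) 125 = 81 \cdot 125 = 10125$)
$\frac{o{\left(49,49 + 3 \right)}}{H} = \frac{7 - 49 - \left(49 + 3\right)}{10125} = \left(7 - 49 - 52\right) \frac{1}{10125} = \left(-94\right) \frac{1}{10125} = - \frac{94}{10125}$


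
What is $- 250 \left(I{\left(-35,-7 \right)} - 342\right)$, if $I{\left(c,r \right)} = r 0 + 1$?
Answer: $85250$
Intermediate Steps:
$I{\left(c,r \right)} = 1$ ($I{\left(c,r \right)} = 0 + 1 = 1$)
$- 250 \left(I{\left(-35,-7 \right)} - 342\right) = - 250 \left(1 - 342\right) = \left(-250\right) \left(-341\right) = 85250$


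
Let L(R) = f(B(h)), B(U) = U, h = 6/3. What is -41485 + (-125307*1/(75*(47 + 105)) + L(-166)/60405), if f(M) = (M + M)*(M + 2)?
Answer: -1904989682129/45907800 ≈ -41496.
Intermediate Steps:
h = 2 (h = 6*(⅓) = 2)
f(M) = 2*M*(2 + M) (f(M) = (2*M)*(2 + M) = 2*M*(2 + M))
L(R) = 16 (L(R) = 2*2*(2 + 2) = 2*2*4 = 16)
-41485 + (-125307*1/(75*(47 + 105)) + L(-166)/60405) = -41485 + (-125307*1/(75*(47 + 105)) + 16/60405) = -41485 + (-125307/(152*75) + 16*(1/60405)) = -41485 + (-125307/11400 + 16/60405) = -41485 + (-125307*1/11400 + 16/60405) = -41485 + (-41769/3800 + 16/60405) = -41485 - 504599129/45907800 = -1904989682129/45907800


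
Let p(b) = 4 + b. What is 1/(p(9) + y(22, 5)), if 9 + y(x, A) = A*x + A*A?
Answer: 1/139 ≈ 0.0071942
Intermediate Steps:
y(x, A) = -9 + A**2 + A*x (y(x, A) = -9 + (A*x + A*A) = -9 + (A*x + A**2) = -9 + (A**2 + A*x) = -9 + A**2 + A*x)
1/(p(9) + y(22, 5)) = 1/((4 + 9) + (-9 + 5**2 + 5*22)) = 1/(13 + (-9 + 25 + 110)) = 1/(13 + 126) = 1/139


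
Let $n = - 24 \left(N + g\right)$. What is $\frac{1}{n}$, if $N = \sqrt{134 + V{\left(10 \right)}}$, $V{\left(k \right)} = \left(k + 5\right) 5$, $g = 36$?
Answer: $- \frac{3}{2174} + \frac{\sqrt{209}}{26088} \approx -0.00082579$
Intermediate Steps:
$V{\left(k \right)} = 25 + 5 k$ ($V{\left(k \right)} = \left(5 + k\right) 5 = 25 + 5 k$)
$N = \sqrt{209}$ ($N = \sqrt{134 + \left(25 + 5 \cdot 10\right)} = \sqrt{134 + \left(25 + 50\right)} = \sqrt{134 + 75} = \sqrt{209} \approx 14.457$)
$n = -864 - 24 \sqrt{209}$ ($n = - 24 \left(\sqrt{209} + 36\right) = - 24 \left(36 + \sqrt{209}\right) = -864 - 24 \sqrt{209} \approx -1211.0$)
$\frac{1}{n} = \frac{1}{-864 - 24 \sqrt{209}}$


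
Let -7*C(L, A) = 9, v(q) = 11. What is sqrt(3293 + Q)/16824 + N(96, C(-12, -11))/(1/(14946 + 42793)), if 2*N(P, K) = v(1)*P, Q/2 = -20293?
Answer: 30486192 + I*sqrt(37293)/16824 ≈ 3.0486e+7 + 0.011478*I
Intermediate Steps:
Q = -40586 (Q = 2*(-20293) = -40586)
C(L, A) = -9/7 (C(L, A) = -1/7*9 = -9/7)
N(P, K) = 11*P/2 (N(P, K) = (11*P)/2 = 11*P/2)
sqrt(3293 + Q)/16824 + N(96, C(-12, -11))/(1/(14946 + 42793)) = sqrt(3293 - 40586)/16824 + ((11/2)*96)/(1/(14946 + 42793)) = sqrt(-37293)*(1/16824) + 528/(1/57739) = (I*sqrt(37293))*(1/16824) + 528/(1/57739) = I*sqrt(37293)/16824 + 528*57739 = I*sqrt(37293)/16824 + 30486192 = 30486192 + I*sqrt(37293)/16824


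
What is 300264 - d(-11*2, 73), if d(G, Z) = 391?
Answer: 299873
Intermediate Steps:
300264 - d(-11*2, 73) = 300264 - 1*391 = 300264 - 391 = 299873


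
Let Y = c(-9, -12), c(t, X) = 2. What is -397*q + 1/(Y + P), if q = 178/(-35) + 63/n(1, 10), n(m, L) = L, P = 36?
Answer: -64112/133 ≈ -482.04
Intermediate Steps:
Y = 2
q = 17/14 (q = 178/(-35) + 63/10 = 178*(-1/35) + 63*(⅒) = -178/35 + 63/10 = 17/14 ≈ 1.2143)
-397*q + 1/(Y + P) = -397*17/14 + 1/(2 + 36) = -6749/14 + 1/38 = -64112/133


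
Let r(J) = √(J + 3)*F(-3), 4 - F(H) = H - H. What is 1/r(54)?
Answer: √57/228 ≈ 0.033113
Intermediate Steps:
F(H) = 4 (F(H) = 4 - (H - H) = 4 - 1*0 = 4 + 0 = 4)
r(J) = 4*√(3 + J) (r(J) = √(J + 3)*4 = √(3 + J)*4 = 4*√(3 + J))
1/r(54) = 1/(4*√(3 + 54)) = 1/(4*√57) = √57/228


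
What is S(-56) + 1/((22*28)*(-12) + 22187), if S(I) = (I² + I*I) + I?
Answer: 91965721/14795 ≈ 6216.0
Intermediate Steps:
S(I) = I + 2*I² (S(I) = (I² + I²) + I = 2*I² + I = I + 2*I²)
S(-56) + 1/((22*28)*(-12) + 22187) = -56*(1 + 2*(-56)) + 1/((22*28)*(-12) + 22187) = -56*(1 - 112) + 1/(616*(-12) + 22187) = -56*(-111) + 1/(-7392 + 22187) = 6216 + 1/14795 = 91965721/14795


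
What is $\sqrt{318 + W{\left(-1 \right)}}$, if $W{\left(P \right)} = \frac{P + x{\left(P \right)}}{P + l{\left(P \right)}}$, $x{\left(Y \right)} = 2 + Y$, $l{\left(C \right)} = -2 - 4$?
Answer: $\sqrt{318} \approx 17.833$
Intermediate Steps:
$l{\left(C \right)} = -6$ ($l{\left(C \right)} = -2 - 4 = -6$)
$W{\left(P \right)} = \frac{2 + 2 P}{-6 + P}$ ($W{\left(P \right)} = \frac{P + \left(2 + P\right)}{P - 6} = \frac{2 + 2 P}{-6 + P}$)
$\sqrt{318 + W{\left(-1 \right)}} = \sqrt{318 + \frac{2 \left(1 - 1\right)}{-6 - 1}} = \sqrt{318 + 2 \frac{1}{-7} \cdot 0} = \sqrt{318 + 2 \left(- \frac{1}{7}\right) 0} = \sqrt{318 + 0} = \sqrt{318}$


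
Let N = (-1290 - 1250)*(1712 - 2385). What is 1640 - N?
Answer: -1707780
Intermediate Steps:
N = 1709420 (N = -2540*(-673) = 1709420)
1640 - N = 1640 - 1*1709420 = 1640 - 1709420 = -1707780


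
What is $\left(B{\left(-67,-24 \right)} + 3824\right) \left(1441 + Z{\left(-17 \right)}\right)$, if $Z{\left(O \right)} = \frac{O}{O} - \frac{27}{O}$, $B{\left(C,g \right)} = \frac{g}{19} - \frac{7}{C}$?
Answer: $\frac{119428212057}{21641} \approx 5.5186 \cdot 10^{6}$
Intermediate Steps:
$B{\left(C,g \right)} = - \frac{7}{C} + \frac{g}{19}$ ($B{\left(C,g \right)} = g \frac{1}{19} - \frac{7}{C} = \frac{g}{19} - \frac{7}{C} = - \frac{7}{C} + \frac{g}{19}$)
$Z{\left(O \right)} = 1 - \frac{27}{O}$
$\left(B{\left(-67,-24 \right)} + 3824\right) \left(1441 + Z{\left(-17 \right)}\right) = \left(\left(- \frac{7}{-67} + \frac{1}{19} \left(-24\right)\right) + 3824\right) \left(1441 + \frac{-27 - 17}{-17}\right) = \left(\left(\left(-7\right) \left(- \frac{1}{67}\right) - \frac{24}{19}\right) + 3824\right) \left(1441 - - \frac{44}{17}\right) = \left(\left(\frac{7}{67} - \frac{24}{19}\right) + 3824\right) \left(1441 + \frac{44}{17}\right) = \left(- \frac{1475}{1273} + 3824\right) \frac{24541}{17} = \frac{4866477}{1273} \cdot \frac{24541}{17} = \frac{119428212057}{21641}$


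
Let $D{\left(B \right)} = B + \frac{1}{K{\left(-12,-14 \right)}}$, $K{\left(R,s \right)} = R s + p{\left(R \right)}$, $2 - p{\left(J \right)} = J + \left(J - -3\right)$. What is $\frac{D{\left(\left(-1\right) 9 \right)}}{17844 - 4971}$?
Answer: $- \frac{1718}{2458743} \approx -0.00069873$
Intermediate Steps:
$p{\left(J \right)} = -1 - 2 J$ ($p{\left(J \right)} = 2 - \left(J + \left(J - -3\right)\right) = 2 - \left(J + \left(J + 3\right)\right) = 2 - \left(J + \left(3 + J\right)\right) = 2 - \left(3 + 2 J\right) = -1 - 2 J$)
$K{\left(R,s \right)} = -1 - 2 R + R s$ ($K{\left(R,s \right)} = R s - \left(1 + 2 R\right) = -1 - 2 R + R s$)
$D{\left(B \right)} = \frac{1}{191} + B$ ($D{\left(B \right)} = B + \frac{1}{-1 - -24 - -168} = B + \frac{1}{-1 + 24 + 168} = B + \frac{1}{191} = \frac{1}{191} + B$)
$\frac{D{\left(\left(-1\right) 9 \right)}}{17844 - 4971} = \frac{\frac{1}{191} - 9}{17844 - 4971} = \frac{\frac{1}{191} - 9}{12873} = \left(- \frac{1718}{191}\right) \frac{1}{12873} = - \frac{1718}{2458743}$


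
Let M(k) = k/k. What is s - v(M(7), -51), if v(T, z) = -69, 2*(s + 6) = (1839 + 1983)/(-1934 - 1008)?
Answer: 183435/2942 ≈ 62.350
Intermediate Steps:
M(k) = 1
s = -19563/2942 (s = -6 + ((1839 + 1983)/(-1934 - 1008))/2 = -6 + (3822/(-2942))/2 = -6 + (3822*(-1/2942))/2 = -6 + (½)*(-1911/1471) = -6 - 1911/2942 = -19563/2942 ≈ -6.6496)
s - v(M(7), -51) = -19563/2942 - 1*(-69) = -19563/2942 + 69 = 183435/2942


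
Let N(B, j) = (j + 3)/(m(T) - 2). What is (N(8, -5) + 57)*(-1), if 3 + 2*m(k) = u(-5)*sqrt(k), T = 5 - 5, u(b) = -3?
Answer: -403/7 ≈ -57.571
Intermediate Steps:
T = 0
m(k) = -3/2 - 3*sqrt(k)/2 (m(k) = -3/2 + (-3*sqrt(k))/2 = -3/2 - 3*sqrt(k)/2)
N(B, j) = -6/7 - 2*j/7 (N(B, j) = (j + 3)/((-3/2 - 3*sqrt(0)/2) - 2) = (3 + j)/((-3/2 - 3/2*0) - 2) = (3 + j)/((-3/2 + 0) - 2) = (3 + j)/(-3/2 - 2) = (3 + j)/(-7/2) = (3 + j)*(-2/7) = -6/7 - 2*j/7)
(N(8, -5) + 57)*(-1) = ((-6/7 - 2/7*(-5)) + 57)*(-1) = ((-6/7 + 10/7) + 57)*(-1) = (4/7 + 57)*(-1) = (403/7)*(-1) = -403/7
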